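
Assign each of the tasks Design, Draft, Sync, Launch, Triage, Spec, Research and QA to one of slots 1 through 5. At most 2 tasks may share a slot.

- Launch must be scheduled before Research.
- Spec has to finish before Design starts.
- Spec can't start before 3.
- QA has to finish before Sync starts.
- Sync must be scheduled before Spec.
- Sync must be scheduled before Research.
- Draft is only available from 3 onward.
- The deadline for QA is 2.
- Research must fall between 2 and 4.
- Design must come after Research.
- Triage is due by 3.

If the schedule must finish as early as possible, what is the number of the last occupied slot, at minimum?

4

The precedence chain requires at least 4 distinct slots.
With at most 2 per slot and 8 tasks, at least 4 slots are needed.
4 works (last occupied slot: 4): for example Triage -> 1; Research -> 3; Sync -> 2; QA -> 1; Spec -> 3; Launch -> 2; Design -> 4; Draft -> 4.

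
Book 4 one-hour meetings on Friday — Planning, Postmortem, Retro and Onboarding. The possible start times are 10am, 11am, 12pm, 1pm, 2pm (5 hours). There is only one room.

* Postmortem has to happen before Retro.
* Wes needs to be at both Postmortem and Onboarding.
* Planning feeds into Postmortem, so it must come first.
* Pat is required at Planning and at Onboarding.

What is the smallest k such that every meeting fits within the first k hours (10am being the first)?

The precedence chain requires at least 3 distinct hours.
With at most 1 per hour and 4 meetings, at least 4 hours are needed.
4 works (last occupied hour: 1pm): for example Planning=10am; Onboarding=1pm; Retro=12pm; Postmortem=11am.

4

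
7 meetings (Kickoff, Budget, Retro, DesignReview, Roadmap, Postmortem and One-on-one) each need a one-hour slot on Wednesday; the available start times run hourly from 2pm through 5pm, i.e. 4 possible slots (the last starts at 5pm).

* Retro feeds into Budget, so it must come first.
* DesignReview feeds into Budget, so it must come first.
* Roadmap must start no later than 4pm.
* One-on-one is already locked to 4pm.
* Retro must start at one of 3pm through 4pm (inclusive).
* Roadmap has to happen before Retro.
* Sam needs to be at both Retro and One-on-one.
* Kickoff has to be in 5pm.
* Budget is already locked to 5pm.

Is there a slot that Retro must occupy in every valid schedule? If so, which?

3pm

Retro's window is 3pm–4pm.
One-on-one is fixed at 4pm, and Retro can't share a slot with One-on-one.
So Retro must be 3pm.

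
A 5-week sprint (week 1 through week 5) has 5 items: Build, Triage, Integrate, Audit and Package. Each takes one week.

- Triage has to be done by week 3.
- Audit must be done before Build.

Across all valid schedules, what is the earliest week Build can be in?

week 2

Precedence pushes Build to at least week 2.
Build at week 2 is achievable: Audit -> week 1, Package -> week 1, Integrate -> week 1, Build -> week 2, Triage -> week 1.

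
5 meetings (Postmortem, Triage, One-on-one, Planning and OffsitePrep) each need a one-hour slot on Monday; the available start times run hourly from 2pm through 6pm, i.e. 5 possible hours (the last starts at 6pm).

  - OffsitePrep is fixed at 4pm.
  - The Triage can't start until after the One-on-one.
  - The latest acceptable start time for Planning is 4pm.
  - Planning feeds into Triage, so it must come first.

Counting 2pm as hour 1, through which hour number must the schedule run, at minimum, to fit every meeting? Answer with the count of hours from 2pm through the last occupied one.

3 hours

The precedence chain requires at least 2 distinct hours.
OffsitePrep can't be placed before 4pm — that is hour 3 counting from 2pm — so the schedule must run through at least 3 hours.
3 works (last occupied hour: 4pm): for example One-on-one in 2pm, Postmortem in 2pm, OffsitePrep in 4pm, Planning in 2pm, Triage in 3pm.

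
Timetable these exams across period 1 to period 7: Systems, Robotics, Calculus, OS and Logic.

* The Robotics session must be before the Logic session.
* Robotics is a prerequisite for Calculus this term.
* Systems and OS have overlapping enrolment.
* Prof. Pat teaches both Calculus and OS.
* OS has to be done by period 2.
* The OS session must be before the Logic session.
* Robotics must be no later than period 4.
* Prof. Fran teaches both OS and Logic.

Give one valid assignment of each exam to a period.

Calculus=period 2; Robotics=period 1; Logic=period 2; Systems=period 2; OS=period 1

Checking: Robotics(period 1) before Calculus(period 2); Robotics(period 1) before Logic(period 2); OS(period 1) before Logic(period 2); Systems(period 2) != OS(period 1); Calculus(period 2) != OS(period 1); OS(period 1) != Logic(period 2); Robotics=period 1 in [period 1,period 4]; OS=period 1 in [period 1,period 2].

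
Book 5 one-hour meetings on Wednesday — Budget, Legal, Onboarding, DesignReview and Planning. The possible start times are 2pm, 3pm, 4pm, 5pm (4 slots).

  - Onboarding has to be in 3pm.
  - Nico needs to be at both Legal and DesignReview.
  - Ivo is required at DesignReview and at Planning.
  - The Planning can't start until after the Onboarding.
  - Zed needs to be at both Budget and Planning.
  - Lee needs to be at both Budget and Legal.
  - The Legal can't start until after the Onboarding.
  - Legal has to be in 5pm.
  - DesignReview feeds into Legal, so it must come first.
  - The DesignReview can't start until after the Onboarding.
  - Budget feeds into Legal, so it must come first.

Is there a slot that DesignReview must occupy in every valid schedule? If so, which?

4pm

Onboarding is fixed at 3pm and must come before DesignReview, so DesignReview is at least 4pm.
Legal is fixed at 5pm and must come after DesignReview, so DesignReview is at most 4pm.
So DesignReview must be 4pm.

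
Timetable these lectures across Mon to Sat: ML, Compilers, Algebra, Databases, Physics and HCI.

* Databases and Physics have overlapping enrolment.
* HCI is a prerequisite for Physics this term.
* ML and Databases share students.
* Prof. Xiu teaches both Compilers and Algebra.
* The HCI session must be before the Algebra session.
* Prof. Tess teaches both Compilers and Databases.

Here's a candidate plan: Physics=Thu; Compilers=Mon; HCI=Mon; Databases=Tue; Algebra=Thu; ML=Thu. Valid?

Prof. Xiu teaches both Compilers and Algebra — holds.
The HCI session must be before the Algebra session — holds.
Databases and Physics have overlapping enrolment — holds.
ML and Databases share students — holds.
Prof. Tess teaches both Compilers and Databases — holds.
HCI is a prerequisite for Physics this term — holds.

Yes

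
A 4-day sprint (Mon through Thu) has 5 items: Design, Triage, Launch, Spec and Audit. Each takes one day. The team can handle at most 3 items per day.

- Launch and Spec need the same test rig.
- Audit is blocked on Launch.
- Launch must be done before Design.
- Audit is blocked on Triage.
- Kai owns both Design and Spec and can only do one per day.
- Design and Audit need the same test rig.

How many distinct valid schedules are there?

Splitting on Design: it can be Tue (10), Wed (14), Thu (10). Listing each branch's schedules as (Triage, Launch, Spec, Audit):
Design=Tue: (Mon,Mon,Wed,Wed) (Mon,Mon,Wed,Thu) (Mon,Mon,Thu,Wed) (Mon,Mon,Thu,Thu) (Tue,Mon,Wed,Wed) (Tue,Mon,Wed,Thu) (Tue,Mon,Thu,Wed) (Tue,Mon,Thu,Thu) (Wed,Mon,Wed,Thu) (Wed,Mon,Thu,Thu) — 10.
Design=Wed: (Mon,Mon,Tue,Tue) (Mon,Mon,Tue,Thu) (Mon,Mon,Thu,Tue) (Mon,Mon,Thu,Thu) (Mon,Tue,Mon,Thu) (Mon,Tue,Thu,Thu) (Tue,Mon,Tue,Thu) (Tue,Mon,Thu,Thu) (Tue,Tue,Mon,Thu) (Tue,Tue,Thu,Thu) (Wed,Mon,Tue,Thu) (Wed,Mon,Thu,Thu) (Wed,Tue,Mon,Thu) (Wed,Tue,Thu,Thu) — 14.
Design=Thu: (Mon,Mon,Tue,Tue) (Mon,Mon,Tue,Wed) (Mon,Mon,Wed,Tue) (Mon,Mon,Wed,Wed) (Mon,Tue,Mon,Wed) (Mon,Tue,Wed,Wed) (Tue,Mon,Tue,Wed) (Tue,Mon,Wed,Wed) (Tue,Tue,Mon,Wed) (Tue,Tue,Wed,Wed) — 10.
Summing: 10 + 14 + 10 = 34.

34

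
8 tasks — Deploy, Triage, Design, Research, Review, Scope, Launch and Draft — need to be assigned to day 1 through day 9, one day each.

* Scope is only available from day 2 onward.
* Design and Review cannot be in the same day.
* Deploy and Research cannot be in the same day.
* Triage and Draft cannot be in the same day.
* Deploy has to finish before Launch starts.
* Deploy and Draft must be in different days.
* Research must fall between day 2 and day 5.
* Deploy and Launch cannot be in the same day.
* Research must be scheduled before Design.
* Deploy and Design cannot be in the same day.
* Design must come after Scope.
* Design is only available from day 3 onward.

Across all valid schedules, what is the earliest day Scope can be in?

day 2

Scope is available from day 2; downstream work caps Scope at day 8.
Scope at day 2 is achievable: Triage -> day 1; Design -> day 3; Research -> day 2; Launch -> day 2; Draft -> day 2; Review -> day 1; Deploy -> day 1; Scope -> day 2.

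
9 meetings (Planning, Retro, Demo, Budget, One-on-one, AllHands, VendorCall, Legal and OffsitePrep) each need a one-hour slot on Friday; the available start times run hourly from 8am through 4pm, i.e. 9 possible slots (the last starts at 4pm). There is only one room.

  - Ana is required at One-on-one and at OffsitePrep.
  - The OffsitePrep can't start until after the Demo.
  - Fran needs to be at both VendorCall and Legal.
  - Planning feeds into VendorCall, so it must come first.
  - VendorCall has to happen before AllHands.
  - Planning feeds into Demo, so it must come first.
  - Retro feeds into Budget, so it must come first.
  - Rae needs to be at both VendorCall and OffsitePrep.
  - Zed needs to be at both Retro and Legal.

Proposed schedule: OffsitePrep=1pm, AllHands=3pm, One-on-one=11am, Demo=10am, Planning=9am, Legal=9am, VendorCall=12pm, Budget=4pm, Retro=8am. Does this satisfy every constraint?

VendorCall has to happen before AllHands — holds.
Zed needs to be at both Retro and Legal — holds.
Rae needs to be at both VendorCall and OffsitePrep — holds.
Retro feeds into Budget, so it must come first — holds.
Planning feeds into VendorCall, so it must come first — holds.
The OffsitePrep can't start until after the Demo — holds.
There is only one room — violated.
Ana is required at One-on-one and at OffsitePrep — holds.
Planning feeds into Demo, so it must come first — holds.
Fran needs to be at both VendorCall and Legal — holds.

No. There is only one room is not satisfied.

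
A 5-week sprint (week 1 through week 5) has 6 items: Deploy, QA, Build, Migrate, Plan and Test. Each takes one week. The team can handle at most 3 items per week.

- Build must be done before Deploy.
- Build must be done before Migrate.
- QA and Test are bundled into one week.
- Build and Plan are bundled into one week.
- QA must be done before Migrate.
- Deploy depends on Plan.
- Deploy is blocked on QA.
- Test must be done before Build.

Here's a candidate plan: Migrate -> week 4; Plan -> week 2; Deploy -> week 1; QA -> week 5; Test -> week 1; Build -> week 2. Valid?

Build must be done before Deploy — violated.
Deploy depends on Plan — violated.
Build must be done before Migrate — holds.
QA and Test are bundled into one week — violated.
Deploy is blocked on QA — violated.
QA must be done before Migrate — violated.
Build and Plan are bundled into one week — holds.
The team can handle at most 3 items per week — holds.
Test must be done before Build — holds.

No — it violates: Deploy is blocked on QA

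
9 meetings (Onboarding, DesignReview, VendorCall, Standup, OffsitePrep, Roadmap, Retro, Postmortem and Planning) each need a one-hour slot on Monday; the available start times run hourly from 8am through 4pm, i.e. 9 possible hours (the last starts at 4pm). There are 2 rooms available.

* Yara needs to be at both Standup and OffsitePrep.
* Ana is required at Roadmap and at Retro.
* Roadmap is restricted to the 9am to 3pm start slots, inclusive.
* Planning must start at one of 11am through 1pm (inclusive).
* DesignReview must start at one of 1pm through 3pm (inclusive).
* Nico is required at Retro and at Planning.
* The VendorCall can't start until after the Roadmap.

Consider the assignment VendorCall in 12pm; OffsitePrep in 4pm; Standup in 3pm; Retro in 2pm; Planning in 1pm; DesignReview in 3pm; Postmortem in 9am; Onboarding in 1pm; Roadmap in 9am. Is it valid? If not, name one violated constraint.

Valid

Yara needs to be at both Standup and OffsitePrep — holds.
There are 2 rooms available — holds.
DesignReview must start at one of 1pm through 3pm (inclusive) — holds.
Nico is required at Retro and at Planning — holds.
Planning must start at one of 11am through 1pm (inclusive) — holds.
Ana is required at Roadmap and at Retro — holds.
Roadmap is restricted to the 9am to 3pm start slots, inclusive — holds.
The VendorCall can't start until after the Roadmap — holds.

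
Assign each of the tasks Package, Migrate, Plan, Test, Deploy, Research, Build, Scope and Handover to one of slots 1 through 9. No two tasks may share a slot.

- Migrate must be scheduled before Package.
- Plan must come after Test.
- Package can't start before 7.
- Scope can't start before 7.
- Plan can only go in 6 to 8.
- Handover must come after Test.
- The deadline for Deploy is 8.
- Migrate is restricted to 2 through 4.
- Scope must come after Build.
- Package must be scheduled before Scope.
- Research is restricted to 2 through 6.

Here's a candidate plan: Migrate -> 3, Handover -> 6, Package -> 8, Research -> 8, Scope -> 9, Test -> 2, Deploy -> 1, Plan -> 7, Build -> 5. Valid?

Handover must come after Test — holds.
Scope must come after Build — holds.
Package must be scheduled before Scope — holds.
Scope can't start before 7 — holds.
The deadline for Deploy is 8 — holds.
Plan can only go in 6 to 8 — holds.
Package can't start before 7 — holds.
Research is restricted to 2 through 6 — violated.
No two tasks may share a slot — violated.
Migrate must be scheduled before Package — holds.
Plan must come after Test — holds.
Migrate is restricted to 2 through 4 — holds.

No. Research is restricted to 2 through 6 is not satisfied.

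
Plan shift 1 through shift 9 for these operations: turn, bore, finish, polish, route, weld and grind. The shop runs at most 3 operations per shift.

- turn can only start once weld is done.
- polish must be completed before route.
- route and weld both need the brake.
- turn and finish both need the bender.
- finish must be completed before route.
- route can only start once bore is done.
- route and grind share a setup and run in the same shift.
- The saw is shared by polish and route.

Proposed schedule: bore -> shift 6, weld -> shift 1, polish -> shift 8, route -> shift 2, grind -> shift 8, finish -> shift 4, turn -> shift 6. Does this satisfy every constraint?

No. polish must be completed before route is not satisfied.

route and weld both need the brake — holds.
The shop runs at most 3 operations per shift — holds.
The saw is shared by polish and route — holds.
finish must be completed before route — violated.
route can only start once bore is done — violated.
route and grind share a setup and run in the same shift — violated.
polish must be completed before route — violated.
turn can only start once weld is done — holds.
turn and finish both need the bender — holds.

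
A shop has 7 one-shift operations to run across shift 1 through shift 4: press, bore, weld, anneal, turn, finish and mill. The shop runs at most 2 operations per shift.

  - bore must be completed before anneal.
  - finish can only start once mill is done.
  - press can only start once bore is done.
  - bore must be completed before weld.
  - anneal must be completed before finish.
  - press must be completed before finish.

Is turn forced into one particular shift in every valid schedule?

No

turn can be shift 1 (e.g. weld -> shift 3, finish -> shift 4, anneal -> shift 2, press -> shift 2, turn -> shift 1, mill -> shift 3, bore -> shift 1) or shift 2 (e.g. anneal -> shift 3; weld -> shift 3; bore -> shift 1; press -> shift 2; mill -> shift 1; turn -> shift 2; finish -> shift 4).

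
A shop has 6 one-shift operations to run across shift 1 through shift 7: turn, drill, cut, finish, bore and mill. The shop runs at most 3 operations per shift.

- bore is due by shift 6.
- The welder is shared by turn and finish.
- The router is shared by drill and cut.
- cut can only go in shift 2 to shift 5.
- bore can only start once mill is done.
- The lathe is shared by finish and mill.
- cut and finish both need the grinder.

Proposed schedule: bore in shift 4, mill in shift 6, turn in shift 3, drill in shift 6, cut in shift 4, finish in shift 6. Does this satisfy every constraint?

The welder is shared by turn and finish — holds.
bore is due by shift 6 — holds.
cut and finish both need the grinder — holds.
The shop runs at most 3 operations per shift — holds.
bore can only start once mill is done — violated.
The lathe is shared by finish and mill — violated.
The router is shared by drill and cut — holds.
cut can only go in shift 2 to shift 5 — holds.

No — it violates: The lathe is shared by finish and mill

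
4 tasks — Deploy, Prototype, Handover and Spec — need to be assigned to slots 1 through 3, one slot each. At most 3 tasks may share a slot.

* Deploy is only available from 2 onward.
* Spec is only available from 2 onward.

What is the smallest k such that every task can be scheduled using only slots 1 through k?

With at most 3 per slot and 4 tasks, at least 2 slots are needed.
Deploy can't be placed before 2, so the schedule must run through at least slot 2.
2 works (last occupied slot: 2): for example Prototype -> 1; Handover -> 1; Deploy -> 2; Spec -> 2.

2 slots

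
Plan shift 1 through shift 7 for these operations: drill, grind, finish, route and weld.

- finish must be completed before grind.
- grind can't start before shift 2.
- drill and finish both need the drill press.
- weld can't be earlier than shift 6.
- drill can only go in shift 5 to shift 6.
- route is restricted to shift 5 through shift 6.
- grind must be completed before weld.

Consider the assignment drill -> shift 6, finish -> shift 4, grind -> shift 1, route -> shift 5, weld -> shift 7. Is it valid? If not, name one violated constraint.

Invalid. grind can't start before shift 2.

drill and finish both need the drill press — holds.
grind must be completed before weld — holds.
drill can only go in shift 5 to shift 6 — holds.
grind can't start before shift 2 — violated.
finish must be completed before grind — violated.
route is restricted to shift 5 through shift 6 — holds.
weld can't be earlier than shift 6 — holds.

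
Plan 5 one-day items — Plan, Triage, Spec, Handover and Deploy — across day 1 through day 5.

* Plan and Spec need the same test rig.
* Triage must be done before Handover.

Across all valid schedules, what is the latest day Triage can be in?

day 4

Downstream work caps Triage at day 4.
Triage at day 4 is achievable: Deploy -> day 1, Handover -> day 5, Spec -> day 2, Triage -> day 4, Plan -> day 1.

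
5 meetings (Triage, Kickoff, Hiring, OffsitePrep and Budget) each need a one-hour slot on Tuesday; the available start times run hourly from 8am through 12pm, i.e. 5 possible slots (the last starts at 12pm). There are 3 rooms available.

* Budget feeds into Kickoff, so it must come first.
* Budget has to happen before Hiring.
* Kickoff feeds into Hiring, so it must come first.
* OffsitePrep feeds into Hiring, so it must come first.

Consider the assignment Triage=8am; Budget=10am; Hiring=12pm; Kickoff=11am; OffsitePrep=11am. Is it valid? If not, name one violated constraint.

Valid

Budget has to happen before Hiring — holds.
Budget feeds into Kickoff, so it must come first — holds.
There are 3 rooms available — holds.
OffsitePrep feeds into Hiring, so it must come first — holds.
Kickoff feeds into Hiring, so it must come first — holds.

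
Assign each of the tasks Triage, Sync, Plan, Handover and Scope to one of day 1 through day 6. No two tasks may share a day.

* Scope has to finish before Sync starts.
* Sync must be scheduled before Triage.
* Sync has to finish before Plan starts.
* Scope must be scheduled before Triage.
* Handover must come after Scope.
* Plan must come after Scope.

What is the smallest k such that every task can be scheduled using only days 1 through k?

5 days

The precedence chain requires at least 3 distinct days.
With at most 1 per day and 5 tasks, at least 5 days are needed.
5 works (last occupied day: day 5): for example Plan -> day 4, Scope -> day 1, Handover -> day 5, Sync -> day 2, Triage -> day 3.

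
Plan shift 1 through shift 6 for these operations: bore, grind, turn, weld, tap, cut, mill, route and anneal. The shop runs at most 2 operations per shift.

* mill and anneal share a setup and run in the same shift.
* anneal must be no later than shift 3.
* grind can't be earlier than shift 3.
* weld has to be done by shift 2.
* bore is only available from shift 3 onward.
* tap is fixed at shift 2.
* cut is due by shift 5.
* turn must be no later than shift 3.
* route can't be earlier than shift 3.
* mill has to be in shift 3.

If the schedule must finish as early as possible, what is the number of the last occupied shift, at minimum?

shift 5

With at most 2 per shift and 9 operations, at least 5 shifts are needed.
bore can't be placed before shift 3, so the schedule must run through at least shift 3.
5 works (last occupied shift: shift 5): for example anneal in shift 3, cut in shift 2, route in shift 5, mill in shift 3, tap in shift 2, turn in shift 1, weld in shift 1, bore in shift 4, grind in shift 4.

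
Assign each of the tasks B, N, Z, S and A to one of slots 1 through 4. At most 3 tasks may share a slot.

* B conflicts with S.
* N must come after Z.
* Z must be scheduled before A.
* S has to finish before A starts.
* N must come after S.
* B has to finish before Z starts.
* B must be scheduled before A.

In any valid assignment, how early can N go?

3

Precedence pushes N to at least 3.
N at 3 is achievable: B in 1; A in 3; N in 3; S in 2; Z in 2.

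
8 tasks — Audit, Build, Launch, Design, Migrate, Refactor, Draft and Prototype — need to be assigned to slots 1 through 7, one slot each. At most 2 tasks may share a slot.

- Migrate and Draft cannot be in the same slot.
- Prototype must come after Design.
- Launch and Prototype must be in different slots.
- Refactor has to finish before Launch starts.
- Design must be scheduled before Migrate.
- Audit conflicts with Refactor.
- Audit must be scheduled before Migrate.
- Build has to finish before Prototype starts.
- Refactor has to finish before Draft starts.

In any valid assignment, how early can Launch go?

2

Precedence pushes Launch to at least 2.
Launch at 2 is achievable: Launch=2; Audit=2; Refactor=1; Build=3; Design=1; Migrate=3; Prototype=4; Draft=4.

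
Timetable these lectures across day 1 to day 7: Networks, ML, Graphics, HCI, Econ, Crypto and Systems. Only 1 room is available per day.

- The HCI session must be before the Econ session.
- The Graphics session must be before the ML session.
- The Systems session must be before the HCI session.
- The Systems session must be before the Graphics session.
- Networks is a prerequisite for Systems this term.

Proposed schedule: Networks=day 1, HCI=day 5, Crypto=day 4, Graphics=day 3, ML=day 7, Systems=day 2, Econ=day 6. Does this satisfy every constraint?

Valid

The Graphics session must be before the ML session — holds.
The Systems session must be before the Graphics session — holds.
The Systems session must be before the HCI session — holds.
Only 1 room is available per day — holds.
The HCI session must be before the Econ session — holds.
Networks is a prerequisite for Systems this term — holds.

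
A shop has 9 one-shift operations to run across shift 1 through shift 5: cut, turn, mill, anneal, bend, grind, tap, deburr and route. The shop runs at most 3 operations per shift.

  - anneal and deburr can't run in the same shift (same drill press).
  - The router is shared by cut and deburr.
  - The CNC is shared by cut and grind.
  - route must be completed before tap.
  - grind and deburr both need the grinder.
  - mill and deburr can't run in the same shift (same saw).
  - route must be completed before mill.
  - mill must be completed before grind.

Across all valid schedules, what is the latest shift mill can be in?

Precedence pushes mill to at least shift 2; downstream work caps mill at shift 4.
mill at shift 4 is achievable: cut=shift 1, anneal=shift 2, route=shift 1, mill=shift 4, grind=shift 5, tap=shift 2, deburr=shift 3, bend=shift 2, turn=shift 1.

shift 4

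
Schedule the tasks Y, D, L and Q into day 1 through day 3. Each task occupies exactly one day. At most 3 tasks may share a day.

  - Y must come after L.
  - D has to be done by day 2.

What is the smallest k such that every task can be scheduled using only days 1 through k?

2

The precedence chain requires at least 2 distinct days.
With at most 3 per day and 4 tasks, at least 2 days are needed.
2 works (last occupied day: day 2): for example L=day 1; Q=day 1; D=day 1; Y=day 2.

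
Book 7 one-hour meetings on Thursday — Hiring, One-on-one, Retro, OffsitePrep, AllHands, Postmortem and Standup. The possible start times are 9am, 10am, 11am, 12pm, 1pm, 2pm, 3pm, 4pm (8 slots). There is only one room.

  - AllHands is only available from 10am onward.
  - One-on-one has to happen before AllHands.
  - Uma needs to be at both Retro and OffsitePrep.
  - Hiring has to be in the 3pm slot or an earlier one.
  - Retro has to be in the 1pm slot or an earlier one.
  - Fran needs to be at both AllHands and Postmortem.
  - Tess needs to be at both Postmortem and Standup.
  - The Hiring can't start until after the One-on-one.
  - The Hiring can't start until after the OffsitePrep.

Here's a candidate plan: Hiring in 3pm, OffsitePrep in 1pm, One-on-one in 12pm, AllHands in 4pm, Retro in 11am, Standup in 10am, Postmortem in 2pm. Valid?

Retro has to be in the 1pm slot or an earlier one — holds.
The Hiring can't start until after the OffsitePrep — holds.
AllHands is only available from 10am onward — holds.
Hiring has to be in the 3pm slot or an earlier one — holds.
There is only one room — holds.
Tess needs to be at both Postmortem and Standup — holds.
One-on-one has to happen before AllHands — holds.
The Hiring can't start until after the One-on-one — holds.
Fran needs to be at both AllHands and Postmortem — holds.
Uma needs to be at both Retro and OffsitePrep — holds.

Yes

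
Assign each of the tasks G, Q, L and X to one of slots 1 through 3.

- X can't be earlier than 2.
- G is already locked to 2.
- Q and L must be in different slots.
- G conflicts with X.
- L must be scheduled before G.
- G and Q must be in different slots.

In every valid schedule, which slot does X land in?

3

X's window is 2–3.
G is fixed at 2, and X can't share a slot with G.
So X must be 3.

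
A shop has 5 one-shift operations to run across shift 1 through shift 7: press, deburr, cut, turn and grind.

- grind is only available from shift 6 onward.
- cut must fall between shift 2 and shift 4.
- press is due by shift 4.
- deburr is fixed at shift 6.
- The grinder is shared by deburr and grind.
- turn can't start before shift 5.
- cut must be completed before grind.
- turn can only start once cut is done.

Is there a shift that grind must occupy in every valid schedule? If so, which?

shift 7

grind's window is shift 6–shift 7.
deburr is fixed at shift 6, and grind can't share a shift with deburr.
So grind must be shift 7.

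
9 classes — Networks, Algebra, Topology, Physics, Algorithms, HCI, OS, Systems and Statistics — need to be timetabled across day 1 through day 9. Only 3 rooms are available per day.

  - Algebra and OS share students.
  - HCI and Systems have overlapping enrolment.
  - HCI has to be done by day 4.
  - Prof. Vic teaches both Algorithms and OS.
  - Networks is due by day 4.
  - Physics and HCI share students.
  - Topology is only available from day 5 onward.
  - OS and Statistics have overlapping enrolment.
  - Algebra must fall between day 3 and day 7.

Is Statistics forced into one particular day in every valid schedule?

No

Statistics can be day 1 (e.g. Systems=day 2; Physics=day 2; Networks=day 1; Statistics=day 1; Topology=day 5; HCI=day 1; OS=day 4; Algorithms=day 2; Algebra=day 3) or day 2 (e.g. Physics in day 2; Algebra in day 3; Topology in day 5; Systems in day 2; HCI in day 1; Statistics in day 2; Algorithms in day 1; OS in day 4; Networks in day 1).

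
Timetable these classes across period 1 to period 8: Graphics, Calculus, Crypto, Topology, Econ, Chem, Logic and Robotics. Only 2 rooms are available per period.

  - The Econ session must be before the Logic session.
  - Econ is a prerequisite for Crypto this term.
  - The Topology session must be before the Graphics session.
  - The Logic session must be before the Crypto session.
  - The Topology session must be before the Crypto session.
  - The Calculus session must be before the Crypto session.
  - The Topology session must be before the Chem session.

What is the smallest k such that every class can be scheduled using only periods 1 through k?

The precedence chain requires at least 3 distinct periods.
With at most 2 per period and 8 classes, at least 4 periods are needed.
4 works (last occupied period: period 4): for example Robotics -> period 4; Econ -> period 1; Topology -> period 1; Graphics -> period 3; Logic -> period 2; Calculus -> period 2; Crypto -> period 3; Chem -> period 4.

4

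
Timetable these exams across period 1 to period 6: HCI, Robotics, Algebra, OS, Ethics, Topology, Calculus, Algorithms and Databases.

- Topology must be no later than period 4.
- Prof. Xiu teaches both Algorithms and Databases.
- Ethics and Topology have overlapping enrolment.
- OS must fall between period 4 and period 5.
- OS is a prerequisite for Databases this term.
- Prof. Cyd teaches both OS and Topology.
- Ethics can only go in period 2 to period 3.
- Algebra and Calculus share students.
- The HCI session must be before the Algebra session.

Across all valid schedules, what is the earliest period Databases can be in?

period 5

Precedence pushes Databases to at least period 5.
Databases at period 5 is achievable: Robotics in period 1; Algebra in period 2; Topology in period 1; HCI in period 1; Calculus in period 1; Ethics in period 2; Algorithms in period 1; Databases in period 5; OS in period 4.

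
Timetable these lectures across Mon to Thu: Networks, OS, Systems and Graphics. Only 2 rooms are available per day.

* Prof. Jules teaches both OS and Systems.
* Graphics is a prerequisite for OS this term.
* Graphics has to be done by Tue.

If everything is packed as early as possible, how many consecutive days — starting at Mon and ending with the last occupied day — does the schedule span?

The precedence chain requires at least 2 distinct days.
With at most 2 per day and 4 lectures, at least 2 days are needed.
2 works (last occupied day: Tue): for example OS in Tue, Graphics in Mon, Networks in Tue, Systems in Mon.

2 days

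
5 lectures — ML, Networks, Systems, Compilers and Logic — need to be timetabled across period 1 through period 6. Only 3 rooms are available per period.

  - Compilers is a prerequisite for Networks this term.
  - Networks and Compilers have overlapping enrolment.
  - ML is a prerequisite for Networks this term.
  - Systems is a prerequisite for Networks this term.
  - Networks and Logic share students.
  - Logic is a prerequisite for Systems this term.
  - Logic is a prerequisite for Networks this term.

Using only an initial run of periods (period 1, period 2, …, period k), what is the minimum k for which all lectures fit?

3

The precedence chain requires at least 3 distinct periods.
With at most 3 per period and 5 lectures, at least 2 periods are needed.
3 works (last occupied period: period 3): for example Compilers -> period 1; Logic -> period 1; ML -> period 1; Systems -> period 2; Networks -> period 3.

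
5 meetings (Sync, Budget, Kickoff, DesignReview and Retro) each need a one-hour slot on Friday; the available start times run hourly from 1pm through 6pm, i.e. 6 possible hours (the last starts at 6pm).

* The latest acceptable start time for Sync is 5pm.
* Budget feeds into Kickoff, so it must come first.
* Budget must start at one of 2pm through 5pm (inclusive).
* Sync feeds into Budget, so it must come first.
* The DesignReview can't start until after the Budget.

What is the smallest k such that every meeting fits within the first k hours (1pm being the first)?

The precedence chain requires at least 3 distinct hours.
3 works (last occupied hour: 3pm): for example Kickoff in 3pm, Budget in 2pm, DesignReview in 3pm, Retro in 1pm, Sync in 1pm.

3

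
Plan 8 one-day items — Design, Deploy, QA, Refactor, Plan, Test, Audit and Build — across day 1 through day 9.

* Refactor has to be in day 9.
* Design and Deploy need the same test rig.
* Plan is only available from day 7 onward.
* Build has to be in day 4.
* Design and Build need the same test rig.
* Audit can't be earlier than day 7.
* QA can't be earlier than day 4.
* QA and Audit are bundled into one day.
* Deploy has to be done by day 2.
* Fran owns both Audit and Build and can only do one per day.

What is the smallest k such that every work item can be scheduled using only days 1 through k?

Refactor can't be placed before day 9, so the schedule must run through at least day 9.
9 works (last occupied day: day 9): for example Plan in day 7, Build in day 4, QA in day 7, Test in day 1, Audit in day 7, Refactor in day 9, Design in day 2, Deploy in day 1.

9 days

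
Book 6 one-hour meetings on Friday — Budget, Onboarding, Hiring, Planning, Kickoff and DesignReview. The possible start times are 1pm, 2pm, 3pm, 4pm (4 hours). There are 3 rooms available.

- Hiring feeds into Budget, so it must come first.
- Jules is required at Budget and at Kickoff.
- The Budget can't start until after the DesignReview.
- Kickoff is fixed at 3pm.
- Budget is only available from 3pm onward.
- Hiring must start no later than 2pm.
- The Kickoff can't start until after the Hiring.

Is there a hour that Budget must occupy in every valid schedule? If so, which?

Budget's window is 3pm–4pm.
Kickoff is fixed at 3pm, and Budget can't share a hour with Kickoff.
So Budget must be 4pm.

4pm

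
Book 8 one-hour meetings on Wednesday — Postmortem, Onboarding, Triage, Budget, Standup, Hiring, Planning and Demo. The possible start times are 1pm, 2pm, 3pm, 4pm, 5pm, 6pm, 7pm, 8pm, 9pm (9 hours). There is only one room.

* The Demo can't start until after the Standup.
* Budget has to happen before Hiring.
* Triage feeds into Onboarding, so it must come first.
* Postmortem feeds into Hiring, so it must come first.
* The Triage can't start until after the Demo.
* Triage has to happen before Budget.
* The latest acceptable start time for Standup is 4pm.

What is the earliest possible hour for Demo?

Precedence pushes Demo to at least 2pm; downstream work caps Demo at 6pm.
Demo at 2pm is achievable: Planning in 8pm; Postmortem in 5pm; Triage in 3pm; Budget in 4pm; Hiring in 6pm; Demo in 2pm; Standup in 1pm; Onboarding in 7pm.

2pm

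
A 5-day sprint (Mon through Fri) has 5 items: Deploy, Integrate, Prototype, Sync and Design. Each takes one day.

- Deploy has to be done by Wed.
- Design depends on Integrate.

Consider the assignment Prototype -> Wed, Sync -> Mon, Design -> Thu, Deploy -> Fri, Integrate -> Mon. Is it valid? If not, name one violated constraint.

No. Deploy has to be done by Wed is not satisfied.

Deploy has to be done by Wed — violated.
Design depends on Integrate — holds.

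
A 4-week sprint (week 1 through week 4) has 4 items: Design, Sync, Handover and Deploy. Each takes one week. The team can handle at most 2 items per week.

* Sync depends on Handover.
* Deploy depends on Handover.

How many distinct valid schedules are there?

50

Splitting on Design: it can be week 1 (14), week 2 (13), week 3 (12), week 4 (11). Listing each branch's schedules as (Sync, Handover, Deploy) by week number:
Design=week 1: (2,1,2) (2,1,3) (2,1,4) (3,1,2) (3,1,3) (3,1,4) (3,2,3) (3,2,4) (4,1,2) (4,1,3) (4,1,4) (4,2,3) (4,2,4) (4,3,4) — 14.
Design=week 2: (2,1,3) (2,1,4) (3,1,2) (3,1,3) (3,1,4) (3,2,3) (3,2,4) (4,1,2) (4,1,3) (4,1,4) (4,2,3) (4,2,4) (4,3,4) — 13.
Design=week 3: (2,1,2) (2,1,3) (2,1,4) (3,1,2) (3,1,4) (3,2,4) (4,1,2) (4,1,3) (4,1,4) (4,2,3) (4,2,4) (4,3,4) — 12.
Design=week 4: (2,1,2) (2,1,3) (2,1,4) (3,1,2) (3,1,3) (3,1,4) (3,2,3) (3,2,4) (4,1,2) (4,1,3) (4,2,3) — 11.
Summing: 14 + 13 + 12 + 11 = 50.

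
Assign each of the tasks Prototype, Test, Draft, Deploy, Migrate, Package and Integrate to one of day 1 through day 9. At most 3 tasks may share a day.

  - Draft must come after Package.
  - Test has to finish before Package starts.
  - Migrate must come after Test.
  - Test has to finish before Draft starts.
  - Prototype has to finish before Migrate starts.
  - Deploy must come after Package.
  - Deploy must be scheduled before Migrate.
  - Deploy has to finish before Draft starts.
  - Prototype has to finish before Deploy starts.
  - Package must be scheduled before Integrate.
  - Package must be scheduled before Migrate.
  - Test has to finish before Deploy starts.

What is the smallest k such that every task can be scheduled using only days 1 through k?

The precedence chain requires at least 4 distinct days.
With at most 3 per day and 7 tasks, at least 3 days are needed.
4 works (last occupied day: day 4): for example Deploy in day 3, Draft in day 4, Package in day 2, Test in day 1, Integrate in day 3, Prototype in day 1, Migrate in day 4.

4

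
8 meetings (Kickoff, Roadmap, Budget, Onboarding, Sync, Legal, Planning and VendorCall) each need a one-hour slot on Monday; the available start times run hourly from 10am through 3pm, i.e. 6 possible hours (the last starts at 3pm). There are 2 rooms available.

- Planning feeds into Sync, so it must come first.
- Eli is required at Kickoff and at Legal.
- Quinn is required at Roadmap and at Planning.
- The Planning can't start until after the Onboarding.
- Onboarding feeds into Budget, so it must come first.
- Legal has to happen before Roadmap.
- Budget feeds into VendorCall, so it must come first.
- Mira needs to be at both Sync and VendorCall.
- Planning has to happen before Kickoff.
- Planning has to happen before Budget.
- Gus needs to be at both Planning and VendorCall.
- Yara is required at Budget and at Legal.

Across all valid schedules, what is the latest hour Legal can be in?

Downstream work caps Legal at 2pm.
Legal at 2pm is achievable: Roadmap=3pm, Planning=11am, VendorCall=2pm, Legal=2pm, Sync=1pm, Budget=12pm, Onboarding=10am, Kickoff=12pm.

2pm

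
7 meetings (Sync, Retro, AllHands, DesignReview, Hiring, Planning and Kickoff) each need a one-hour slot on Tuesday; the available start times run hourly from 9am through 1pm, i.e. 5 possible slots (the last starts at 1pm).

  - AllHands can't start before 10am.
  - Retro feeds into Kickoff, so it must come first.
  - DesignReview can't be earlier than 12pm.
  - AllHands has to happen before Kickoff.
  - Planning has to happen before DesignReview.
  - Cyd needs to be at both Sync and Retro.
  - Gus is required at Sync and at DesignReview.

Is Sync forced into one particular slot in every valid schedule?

No

Sync can be 9am (e.g. Planning -> 9am; AllHands -> 10am; Sync -> 9am; DesignReview -> 12pm; Retro -> 10am; Kickoff -> 11am; Hiring -> 9am) or 10am (e.g. AllHands in 10am, Kickoff in 11am, Hiring in 9am, Planning in 9am, Sync in 10am, DesignReview in 12pm, Retro in 9am).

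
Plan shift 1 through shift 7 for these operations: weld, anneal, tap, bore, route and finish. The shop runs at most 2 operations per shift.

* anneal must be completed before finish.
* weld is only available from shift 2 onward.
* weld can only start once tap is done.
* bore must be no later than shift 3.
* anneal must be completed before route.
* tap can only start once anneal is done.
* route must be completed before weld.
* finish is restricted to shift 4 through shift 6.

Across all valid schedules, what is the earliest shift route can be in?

Precedence pushes route to at least shift 2; downstream work caps route at shift 6.
route at shift 2 is achievable: anneal -> shift 1; bore -> shift 1; tap -> shift 2; route -> shift 2; weld -> shift 3; finish -> shift 4.

shift 2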